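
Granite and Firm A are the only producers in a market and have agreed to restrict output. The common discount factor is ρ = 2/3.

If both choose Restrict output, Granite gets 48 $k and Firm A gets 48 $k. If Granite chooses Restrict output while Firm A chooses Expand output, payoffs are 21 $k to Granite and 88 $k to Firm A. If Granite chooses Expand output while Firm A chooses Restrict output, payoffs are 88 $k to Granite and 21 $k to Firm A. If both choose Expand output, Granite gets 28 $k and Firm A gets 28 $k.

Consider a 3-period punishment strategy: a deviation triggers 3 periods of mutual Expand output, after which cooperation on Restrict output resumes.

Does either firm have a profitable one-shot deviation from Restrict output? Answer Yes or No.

Yes

A one-shot deviation gives 88 now, then 28 for 3 periods, then back to 48.
Gain from deviating: (88−48) today; loss: (48−28) in each of the next 3 periods.
No-deviation condition: (48−28)(ρ+…+ρ^3) ≥ 88−48, i.e. ρ+…+ρ^3 ≥ 2.
At ρ = 2/3: ρ+…+ρ^3 = 1.4074 < 2.0000.
So cooperation is not sustainable.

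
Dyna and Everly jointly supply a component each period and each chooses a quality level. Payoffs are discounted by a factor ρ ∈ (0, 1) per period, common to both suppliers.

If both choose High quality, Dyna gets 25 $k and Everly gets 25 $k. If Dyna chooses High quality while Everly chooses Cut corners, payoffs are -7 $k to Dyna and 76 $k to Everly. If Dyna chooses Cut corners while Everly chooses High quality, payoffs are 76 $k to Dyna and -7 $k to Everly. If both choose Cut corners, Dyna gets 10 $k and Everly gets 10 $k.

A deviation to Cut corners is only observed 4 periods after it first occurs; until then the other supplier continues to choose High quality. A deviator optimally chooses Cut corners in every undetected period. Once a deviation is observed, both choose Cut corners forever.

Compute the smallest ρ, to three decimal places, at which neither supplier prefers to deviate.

0.938

Deviating for the 4 undetected periods gains 76−25 = 51 per period over cooperation, then loses 25−10 = 15 per period forever once punishment starts.
Gain: 51(1 + ρ + … + ρ^3); loss: 15·ρ^4/(1−ρ).
No profitable deviation ⇔ 51(1−ρ^4) ≤ 15·ρ^4, i.e. ρ^4 ≥ 51/(51+15) = 17/22.
Hence ρ ≥ (17/22)^(1/4) ≈ 0.938.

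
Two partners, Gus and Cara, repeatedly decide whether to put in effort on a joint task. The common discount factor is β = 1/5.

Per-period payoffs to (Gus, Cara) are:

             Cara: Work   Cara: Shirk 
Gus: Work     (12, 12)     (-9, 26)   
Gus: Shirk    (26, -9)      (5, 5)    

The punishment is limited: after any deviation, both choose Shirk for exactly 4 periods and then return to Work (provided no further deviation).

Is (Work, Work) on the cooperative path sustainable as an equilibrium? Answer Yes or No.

No

IC: β+…+β^4 ≥ (26−12)/(12−5) = 2.
At β = 1/5: partial sum = 0.2496 < 2.0000. Cooperation not sustainable.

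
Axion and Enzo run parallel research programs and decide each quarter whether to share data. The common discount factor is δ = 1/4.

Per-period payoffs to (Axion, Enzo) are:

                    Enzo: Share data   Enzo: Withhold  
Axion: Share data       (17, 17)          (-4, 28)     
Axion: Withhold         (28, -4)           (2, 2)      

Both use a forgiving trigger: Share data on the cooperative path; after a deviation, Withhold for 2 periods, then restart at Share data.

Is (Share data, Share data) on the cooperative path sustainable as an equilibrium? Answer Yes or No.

No

Comparing payoff streams over the 3 periods until play realigns: cooperate → 17(1+δ+…+δ^2); deviate → 28 + 2(δ+…+δ^2).
Cooperation is sustained iff (17−2)(δ+…+δ^2) ≥ 28−17.
δ+…+δ^2 = 1/4·(1−(1/4)^2)/(1−1/4) = 0.3125, and (28−17)/(17−2) = 0.7333.
0.3125 < 0.7333, so cooperation is not sustainable.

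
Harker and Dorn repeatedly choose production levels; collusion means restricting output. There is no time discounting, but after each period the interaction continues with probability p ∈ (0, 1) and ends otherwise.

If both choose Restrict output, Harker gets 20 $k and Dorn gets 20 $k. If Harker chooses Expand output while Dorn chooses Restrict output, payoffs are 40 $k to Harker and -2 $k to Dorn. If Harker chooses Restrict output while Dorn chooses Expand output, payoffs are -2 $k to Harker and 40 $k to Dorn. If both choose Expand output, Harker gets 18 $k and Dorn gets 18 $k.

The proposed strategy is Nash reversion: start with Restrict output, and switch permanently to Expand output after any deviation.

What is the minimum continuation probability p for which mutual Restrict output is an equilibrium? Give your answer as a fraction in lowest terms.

10/11

Expected cooperation value is 20 + p·20 + p²·20 + … = 20/(1−p); deviation gives 40 + p·18/(1−p).
20 ≥ 40(1−p) + 18p ⇒ 22p ≥ 20 ⇒ p ≥ 20/22 = 10/11.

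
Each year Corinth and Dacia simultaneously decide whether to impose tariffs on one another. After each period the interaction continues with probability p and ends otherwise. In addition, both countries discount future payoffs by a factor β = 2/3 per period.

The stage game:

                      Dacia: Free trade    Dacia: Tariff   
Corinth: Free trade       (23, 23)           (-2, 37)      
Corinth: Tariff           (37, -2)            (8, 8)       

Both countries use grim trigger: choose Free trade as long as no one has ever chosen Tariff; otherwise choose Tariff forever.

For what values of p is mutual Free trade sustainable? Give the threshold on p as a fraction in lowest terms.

With continuation probability p and discount β, the effective per-period discount factor is βp.
Grim-trigger IC: βp ≥ (37−23)/(37−8) = 14/29.
So p ≥ (14/29)/(2/3) = 21/29.

21/29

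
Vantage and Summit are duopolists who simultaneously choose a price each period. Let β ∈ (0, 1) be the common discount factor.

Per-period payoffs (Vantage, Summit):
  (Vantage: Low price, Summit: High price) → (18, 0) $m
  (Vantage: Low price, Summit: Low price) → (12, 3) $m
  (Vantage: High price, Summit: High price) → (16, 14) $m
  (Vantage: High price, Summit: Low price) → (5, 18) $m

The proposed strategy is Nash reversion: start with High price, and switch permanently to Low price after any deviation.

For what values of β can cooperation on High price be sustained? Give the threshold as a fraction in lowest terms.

1/3

For Vantage: deviation gain 18−16 = 2, per-period punishment loss 16−12 = 4. IC gives β ≥ 2/6 = 1/3.
For Summit: gain 4, loss 11 per period, so β ≥ 4/15.
The tighter constraint is Vantage's, so cooperation needs β ≥ 1/3.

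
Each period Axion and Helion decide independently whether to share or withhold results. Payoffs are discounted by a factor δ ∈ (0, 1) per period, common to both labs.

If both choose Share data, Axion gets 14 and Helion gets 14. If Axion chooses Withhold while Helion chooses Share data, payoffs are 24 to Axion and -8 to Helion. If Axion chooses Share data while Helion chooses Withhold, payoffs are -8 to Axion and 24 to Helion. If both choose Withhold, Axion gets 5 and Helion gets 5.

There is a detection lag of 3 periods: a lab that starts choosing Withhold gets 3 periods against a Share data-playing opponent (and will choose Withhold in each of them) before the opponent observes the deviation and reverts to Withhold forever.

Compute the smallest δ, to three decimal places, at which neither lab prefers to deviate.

The best deviation is to choose Withhold for all 3 undetected periods, earning 24 each, then 5 forever once detected.
Deviation value: 24(1−δ^3)/(1−δ) + 5δ^3/(1−δ); cooperation value: 14/(1−δ).
IC: 14 ≥ 24(1−δ^3) + 5δ^3 = 24 − 19δ^3.
So δ^3 ≥ 10/19, giving δ ≥ (10/19)^(1/3) ≈ 0.807.

0.807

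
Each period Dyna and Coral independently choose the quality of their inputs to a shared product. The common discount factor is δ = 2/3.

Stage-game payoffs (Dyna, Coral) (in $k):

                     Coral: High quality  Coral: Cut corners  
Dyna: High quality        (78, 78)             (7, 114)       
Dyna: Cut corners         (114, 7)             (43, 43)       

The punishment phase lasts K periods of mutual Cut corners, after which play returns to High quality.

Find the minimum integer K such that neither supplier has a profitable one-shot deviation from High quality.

Need Σ_{k=1}^{K} δ^k ≥ (114−78)/(78−43) = 1.0286 at δ = 2/3.
At K = 1 the sum is 0.6667 < 1.0286; at K = 2 it is 1.1111 ≥ 1.0286.
So the minimum punishment length is K = 2.

2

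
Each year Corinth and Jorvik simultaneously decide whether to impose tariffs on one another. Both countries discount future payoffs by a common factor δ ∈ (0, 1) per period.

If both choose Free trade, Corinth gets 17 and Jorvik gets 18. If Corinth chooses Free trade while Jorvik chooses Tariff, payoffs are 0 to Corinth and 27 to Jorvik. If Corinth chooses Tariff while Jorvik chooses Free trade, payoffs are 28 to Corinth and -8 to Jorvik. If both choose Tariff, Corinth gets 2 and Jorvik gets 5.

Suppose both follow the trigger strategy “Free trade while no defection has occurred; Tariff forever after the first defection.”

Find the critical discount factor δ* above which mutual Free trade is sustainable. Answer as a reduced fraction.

11/26

Corinth's threshold: (28−17)/(28−2) = 11/26.
Jorvik's threshold: (27−18)/(27−5) = 9/22.
11/26 > 9/22, so Corinth binds and δ* = 11/26.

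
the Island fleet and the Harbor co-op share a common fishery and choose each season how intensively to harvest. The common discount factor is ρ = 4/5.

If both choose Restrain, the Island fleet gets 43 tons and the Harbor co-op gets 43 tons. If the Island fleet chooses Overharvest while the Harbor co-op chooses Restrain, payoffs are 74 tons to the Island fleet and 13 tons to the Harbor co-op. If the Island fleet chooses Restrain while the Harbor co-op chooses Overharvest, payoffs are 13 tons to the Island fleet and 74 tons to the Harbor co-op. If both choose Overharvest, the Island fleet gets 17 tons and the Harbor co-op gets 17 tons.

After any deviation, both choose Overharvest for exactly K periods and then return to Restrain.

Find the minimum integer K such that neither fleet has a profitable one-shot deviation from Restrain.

IC: ρ(1−ρ^K)/(1−ρ) ≥ (74−43)/(43−17) = 31/26.
With ρ = 4/5: need 1 − ρ^K ≥ 31/26·(1−4/5)/(4/5), i.e. ρ^K ≤ 0.7019.
Since (4/5)^1 = 0.8000 and (4/5)^2 = 0.6400, the smallest such K is 2.

2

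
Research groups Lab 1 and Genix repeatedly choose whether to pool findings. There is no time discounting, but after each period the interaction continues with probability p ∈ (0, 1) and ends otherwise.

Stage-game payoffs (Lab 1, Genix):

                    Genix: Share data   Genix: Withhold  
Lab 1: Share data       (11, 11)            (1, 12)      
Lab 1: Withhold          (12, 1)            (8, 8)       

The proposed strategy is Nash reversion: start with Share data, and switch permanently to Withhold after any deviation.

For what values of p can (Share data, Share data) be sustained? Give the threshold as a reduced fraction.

Expected cooperation value is 11 + p·11 + p²·11 + … = 11/(1−p); deviation gives 12 + p·8/(1−p).
11 ≥ 12(1−p) + 8p ⇒ 4p ≥ 1 ⇒ p ≥ 1/4.

1/4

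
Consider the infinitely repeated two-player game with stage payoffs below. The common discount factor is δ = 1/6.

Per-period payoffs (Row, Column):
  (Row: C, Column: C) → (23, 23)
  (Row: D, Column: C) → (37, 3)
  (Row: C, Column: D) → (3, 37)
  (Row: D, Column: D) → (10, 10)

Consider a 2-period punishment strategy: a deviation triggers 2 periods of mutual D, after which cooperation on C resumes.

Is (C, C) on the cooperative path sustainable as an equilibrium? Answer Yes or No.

No

IC: δ+…+δ^2 ≥ (37−23)/(23−10) = 14/13.
At δ = 1/6: partial sum = 0.1944 < 1.0769. Cooperation not sustainable.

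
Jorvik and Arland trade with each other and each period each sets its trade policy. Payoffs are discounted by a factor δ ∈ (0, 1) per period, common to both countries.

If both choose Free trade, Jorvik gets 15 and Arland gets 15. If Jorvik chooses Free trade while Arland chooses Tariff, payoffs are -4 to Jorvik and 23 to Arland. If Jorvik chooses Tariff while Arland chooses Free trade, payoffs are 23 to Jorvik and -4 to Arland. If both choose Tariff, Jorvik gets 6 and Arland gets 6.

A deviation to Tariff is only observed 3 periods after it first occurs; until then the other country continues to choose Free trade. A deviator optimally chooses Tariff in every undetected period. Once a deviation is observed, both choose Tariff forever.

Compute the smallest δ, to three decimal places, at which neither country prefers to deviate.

0.778

A deviator earns 23 for 3 periods, then 6 forever; cooperating earns 15 forever. Multiplying the IC by (1−δ):
15 ≥ 23(1−δ^3) + 6δ^3, so 17·δ^3 ≥ 8 and δ^3 ≥ 8/17.
δ ≥ (8/17)^(1/3) ≈ 0.778.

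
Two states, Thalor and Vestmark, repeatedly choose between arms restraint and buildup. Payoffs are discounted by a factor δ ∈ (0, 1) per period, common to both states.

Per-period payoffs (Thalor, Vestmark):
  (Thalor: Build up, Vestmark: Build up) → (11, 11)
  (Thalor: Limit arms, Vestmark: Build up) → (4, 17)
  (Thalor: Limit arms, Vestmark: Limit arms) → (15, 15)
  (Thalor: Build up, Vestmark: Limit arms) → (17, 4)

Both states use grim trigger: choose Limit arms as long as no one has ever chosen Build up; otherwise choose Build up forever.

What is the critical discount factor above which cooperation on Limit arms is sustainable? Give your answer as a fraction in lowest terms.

Cooperation forever yields 15 each period: 15/(1−δ).
Deviating yields 17 once, then 11 forever: 17 + 11δ/(1−δ).
No profitable deviation requires 15/(1−δ) ≥ 17 + 11δ/(1−δ).
Multiplying by (1−δ): 15 ≥ 17(1−δ) + 11δ = 17 − 6δ.
So 6δ ≥ 2, i.e. δ ≥ 2/6 = 1/3.

1/3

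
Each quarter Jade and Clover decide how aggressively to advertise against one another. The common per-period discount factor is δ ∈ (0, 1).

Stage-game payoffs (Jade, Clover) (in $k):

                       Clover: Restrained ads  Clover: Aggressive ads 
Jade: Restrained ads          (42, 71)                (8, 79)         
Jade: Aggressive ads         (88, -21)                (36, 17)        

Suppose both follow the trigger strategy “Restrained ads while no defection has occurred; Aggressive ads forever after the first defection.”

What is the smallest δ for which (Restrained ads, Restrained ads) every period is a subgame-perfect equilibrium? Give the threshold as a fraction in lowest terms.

23/26

Jade: cooperation gives 42 each period; deviation gives 88 once then 36 forever.
  42/(1−δ) ≥ 88 + 36δ/(1−δ) ⇒ δ ≥ 46/52 = 23/26.
Clover: cooperation gives 71 each period; deviation gives 79 once then 17 forever.
  δ ≥ 8/62 = 4/31.
Both must hold, so the binding constraint is Jade's: δ ≥ 23/26.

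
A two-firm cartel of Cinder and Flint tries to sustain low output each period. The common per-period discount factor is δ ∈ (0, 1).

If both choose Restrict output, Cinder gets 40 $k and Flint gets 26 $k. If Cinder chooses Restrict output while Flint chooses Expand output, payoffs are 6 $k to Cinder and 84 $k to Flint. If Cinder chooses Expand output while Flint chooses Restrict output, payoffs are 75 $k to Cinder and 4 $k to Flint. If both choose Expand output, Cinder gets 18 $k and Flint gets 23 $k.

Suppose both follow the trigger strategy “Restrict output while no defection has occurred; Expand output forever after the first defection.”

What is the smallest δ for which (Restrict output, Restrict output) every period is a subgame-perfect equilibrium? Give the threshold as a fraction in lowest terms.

Cinder: cooperation gives 40 each period; deviation gives 75 once then 18 forever.
  40/(1−δ) ≥ 75 + 18δ/(1−δ) ⇒ δ ≥ 35/57.
Flint: cooperation gives 26 each period; deviation gives 84 once then 23 forever.
  δ ≥ 58/61.
Both must hold, so the binding constraint is Flint's: δ ≥ 58/61.

58/61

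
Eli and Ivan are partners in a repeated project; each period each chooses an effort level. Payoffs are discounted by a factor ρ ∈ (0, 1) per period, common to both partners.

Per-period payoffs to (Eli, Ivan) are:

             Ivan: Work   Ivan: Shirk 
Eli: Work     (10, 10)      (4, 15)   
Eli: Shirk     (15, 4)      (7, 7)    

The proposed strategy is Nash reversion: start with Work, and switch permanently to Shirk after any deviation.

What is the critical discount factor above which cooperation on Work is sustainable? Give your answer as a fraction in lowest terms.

One-period gain from deviating is 15 − 10 = 5. The loss is 10 − 7 = 3 in every subsequent period, with present value 3·ρ/(1−ρ).
Deviation is unprofitable when 3·ρ/(1−ρ) ≥ 5, i.e. ρ/(1−ρ) ≥ 5/3.
Equivalently ρ ≥ 5/(5+3) = 5/8.

5/8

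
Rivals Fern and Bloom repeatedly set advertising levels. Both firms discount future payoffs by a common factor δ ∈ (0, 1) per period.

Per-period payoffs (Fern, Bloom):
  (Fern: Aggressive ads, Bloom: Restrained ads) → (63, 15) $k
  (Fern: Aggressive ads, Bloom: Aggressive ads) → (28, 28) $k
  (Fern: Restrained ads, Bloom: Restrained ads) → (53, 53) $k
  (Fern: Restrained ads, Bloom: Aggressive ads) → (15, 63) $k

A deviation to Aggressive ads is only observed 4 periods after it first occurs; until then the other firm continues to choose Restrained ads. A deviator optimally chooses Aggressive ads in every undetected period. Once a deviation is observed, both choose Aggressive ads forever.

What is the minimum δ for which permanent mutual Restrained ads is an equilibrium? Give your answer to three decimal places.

Deviating for the 4 undetected periods gains 63−53 = 10 per period over cooperation, then loses 53−28 = 25 per period forever once punishment starts.
Gain: 10(1 + δ + … + δ^3); loss: 25·δ^4/(1−δ).
No profitable deviation ⇔ 10(1−δ^4) ≤ 25·δ^4, i.e. δ^4 ≥ 10/(10+25) = 2/7.
Hence δ ≥ (2/7)^(1/4) ≈ 0.731.

0.731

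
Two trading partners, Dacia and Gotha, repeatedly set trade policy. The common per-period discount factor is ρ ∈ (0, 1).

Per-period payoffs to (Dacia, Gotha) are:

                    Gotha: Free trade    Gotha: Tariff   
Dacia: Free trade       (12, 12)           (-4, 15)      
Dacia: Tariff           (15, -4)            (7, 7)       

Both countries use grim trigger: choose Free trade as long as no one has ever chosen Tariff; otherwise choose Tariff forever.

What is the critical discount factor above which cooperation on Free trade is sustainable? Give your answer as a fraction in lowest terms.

3/8

Cooperation forever yields 12 each period: 12/(1−ρ).
Deviating yields 15 once, then 7 forever: 15 + 7ρ/(1−ρ).
No profitable deviation requires 12/(1−ρ) ≥ 15 + 7ρ/(1−ρ).
Multiplying by (1−ρ): 12 ≥ 15(1−ρ) + 7ρ = 15 − 8ρ.
So 8ρ ≥ 3, i.e. ρ ≥ 3/8.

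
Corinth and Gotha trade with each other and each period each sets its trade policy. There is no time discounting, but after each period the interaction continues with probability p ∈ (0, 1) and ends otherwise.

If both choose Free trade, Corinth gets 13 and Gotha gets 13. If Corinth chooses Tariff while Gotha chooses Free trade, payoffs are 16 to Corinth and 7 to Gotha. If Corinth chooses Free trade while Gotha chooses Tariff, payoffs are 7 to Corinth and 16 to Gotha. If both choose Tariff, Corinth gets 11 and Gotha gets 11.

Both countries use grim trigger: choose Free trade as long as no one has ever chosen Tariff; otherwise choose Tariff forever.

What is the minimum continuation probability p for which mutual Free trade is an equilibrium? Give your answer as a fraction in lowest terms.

3/5

Expected cooperation value is 13 + p·13 + p²·13 + … = 13/(1−p); deviation gives 16 + p·11/(1−p).
13 ≥ 16(1−p) + 11p ⇒ 5p ≥ 3 ⇒ p ≥ 3/5.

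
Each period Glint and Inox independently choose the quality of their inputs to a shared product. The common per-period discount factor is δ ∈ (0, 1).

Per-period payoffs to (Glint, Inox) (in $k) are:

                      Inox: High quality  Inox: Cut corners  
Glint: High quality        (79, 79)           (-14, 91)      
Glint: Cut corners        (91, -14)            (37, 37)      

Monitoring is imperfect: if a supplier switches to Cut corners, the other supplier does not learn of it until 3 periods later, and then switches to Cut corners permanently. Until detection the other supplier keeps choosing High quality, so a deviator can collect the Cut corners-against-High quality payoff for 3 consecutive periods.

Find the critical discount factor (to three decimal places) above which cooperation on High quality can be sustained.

The best deviation is to choose Cut corners for all 3 undetected periods, earning 91 each, then 37 forever once detected.
Deviation value: 91(1−δ^3)/(1−δ) + 37δ^3/(1−δ); cooperation value: 79/(1−δ).
IC: 79 ≥ 91(1−δ^3) + 37δ^3 = 91 − 54δ^3.
So δ^3 ≥ 12/54 = 2/9, giving δ ≥ (2/9)^(1/3) ≈ 0.606.

0.606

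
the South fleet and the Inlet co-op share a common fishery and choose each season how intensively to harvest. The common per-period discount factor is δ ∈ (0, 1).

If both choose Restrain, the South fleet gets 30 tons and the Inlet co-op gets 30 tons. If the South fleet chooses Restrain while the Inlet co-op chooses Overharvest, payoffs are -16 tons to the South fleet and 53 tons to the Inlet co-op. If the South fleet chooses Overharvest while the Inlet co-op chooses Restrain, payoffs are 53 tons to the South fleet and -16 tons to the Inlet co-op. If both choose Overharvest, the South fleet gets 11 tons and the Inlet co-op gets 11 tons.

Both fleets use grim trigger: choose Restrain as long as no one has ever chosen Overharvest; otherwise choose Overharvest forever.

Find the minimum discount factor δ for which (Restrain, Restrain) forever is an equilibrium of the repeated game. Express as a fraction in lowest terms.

Cooperation forever yields 30 each period: 30/(1−δ).
Deviating yields 53 once, then 11 forever: 53 + 11δ/(1−δ).
No profitable deviation requires 30/(1−δ) ≥ 53 + 11δ/(1−δ).
Multiplying by (1−δ): 30 ≥ 53(1−δ) + 11δ = 53 − 42δ.
So 42δ ≥ 23, i.e. δ ≥ 23/42.

23/42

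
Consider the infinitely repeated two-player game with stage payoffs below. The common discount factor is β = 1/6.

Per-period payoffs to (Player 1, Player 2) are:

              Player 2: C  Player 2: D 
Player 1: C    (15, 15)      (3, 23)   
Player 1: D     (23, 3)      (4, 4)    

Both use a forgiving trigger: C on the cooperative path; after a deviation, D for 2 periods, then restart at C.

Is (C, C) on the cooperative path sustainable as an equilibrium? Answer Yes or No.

No

Comparing payoff streams over the 3 periods until play realigns: cooperate → 15(1+β+…+β^2); deviate → 23 + 4(β+…+β^2).
Cooperation is sustained iff (15−4)(β+…+β^2) ≥ 23−15.
β+…+β^2 = 1/6·(1−(1/6)^2)/(1−1/6) = 0.1944, and (23−15)/(15−4) = 0.7273.
0.1944 < 0.7273, so cooperation is not sustainable.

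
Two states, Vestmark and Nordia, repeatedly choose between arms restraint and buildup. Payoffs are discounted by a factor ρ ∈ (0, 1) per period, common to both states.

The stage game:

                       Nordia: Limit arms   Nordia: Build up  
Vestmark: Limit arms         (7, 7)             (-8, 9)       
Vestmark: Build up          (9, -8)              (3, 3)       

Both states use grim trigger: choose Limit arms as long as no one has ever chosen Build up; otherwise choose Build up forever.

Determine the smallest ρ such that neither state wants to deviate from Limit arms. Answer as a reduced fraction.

1/3

Cooperation forever yields 7 each period: 7/(1−ρ).
Deviating yields 9 once, then 3 forever: 9 + 3ρ/(1−ρ).
No profitable deviation requires 7/(1−ρ) ≥ 9 + 3ρ/(1−ρ).
Multiplying by (1−ρ): 7 ≥ 9(1−ρ) + 3ρ = 9 − 6ρ.
So 6ρ ≥ 2, i.e. ρ ≥ 2/6 = 1/3.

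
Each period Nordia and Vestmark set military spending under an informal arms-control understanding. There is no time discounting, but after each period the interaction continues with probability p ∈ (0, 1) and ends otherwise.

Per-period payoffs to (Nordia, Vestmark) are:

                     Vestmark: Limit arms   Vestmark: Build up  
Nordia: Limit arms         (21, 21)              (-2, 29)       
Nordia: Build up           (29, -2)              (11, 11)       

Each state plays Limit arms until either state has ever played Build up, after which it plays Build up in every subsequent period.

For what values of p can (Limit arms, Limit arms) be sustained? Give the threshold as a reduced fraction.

With no time discounting, the continuation probability p plays the role of the discount factor.
Grim-trigger IC: 21/(1−p) ≥ 29 + 11p/(1−p) ⇒ p ≥ (29−21)/(29−11) = 4/9.

4/9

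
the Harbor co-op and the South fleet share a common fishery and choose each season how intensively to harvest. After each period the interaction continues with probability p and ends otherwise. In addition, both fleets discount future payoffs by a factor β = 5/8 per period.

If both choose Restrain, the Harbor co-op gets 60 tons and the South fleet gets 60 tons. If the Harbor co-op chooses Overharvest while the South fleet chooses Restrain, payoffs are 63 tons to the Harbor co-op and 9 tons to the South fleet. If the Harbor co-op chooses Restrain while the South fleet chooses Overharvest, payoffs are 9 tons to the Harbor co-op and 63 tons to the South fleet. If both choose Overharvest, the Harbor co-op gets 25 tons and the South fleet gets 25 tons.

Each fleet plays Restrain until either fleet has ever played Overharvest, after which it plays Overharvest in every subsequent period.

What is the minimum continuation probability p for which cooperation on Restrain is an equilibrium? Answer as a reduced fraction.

With continuation probability p and discount β, the effective per-period discount factor is βp.
Grim-trigger IC: βp ≥ (63−60)/(63−25) = 3/38.
So p ≥ (3/38)/(5/8) = 12/95.

12/95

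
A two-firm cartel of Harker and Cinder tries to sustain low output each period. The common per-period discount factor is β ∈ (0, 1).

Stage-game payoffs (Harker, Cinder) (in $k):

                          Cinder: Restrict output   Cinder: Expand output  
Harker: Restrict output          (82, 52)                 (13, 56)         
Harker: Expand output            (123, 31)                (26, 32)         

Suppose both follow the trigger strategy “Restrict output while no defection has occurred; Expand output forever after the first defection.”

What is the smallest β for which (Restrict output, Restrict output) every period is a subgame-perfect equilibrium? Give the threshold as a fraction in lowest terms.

For Harker: deviation gain 123−82 = 41, per-period punishment loss 82−26 = 56. IC gives β ≥ 41/97.
For Cinder: gain 4, loss 20 per period, so β ≥ 4/24 = 1/6.
The tighter constraint is Harker's, so cooperation needs β ≥ 41/97.

41/97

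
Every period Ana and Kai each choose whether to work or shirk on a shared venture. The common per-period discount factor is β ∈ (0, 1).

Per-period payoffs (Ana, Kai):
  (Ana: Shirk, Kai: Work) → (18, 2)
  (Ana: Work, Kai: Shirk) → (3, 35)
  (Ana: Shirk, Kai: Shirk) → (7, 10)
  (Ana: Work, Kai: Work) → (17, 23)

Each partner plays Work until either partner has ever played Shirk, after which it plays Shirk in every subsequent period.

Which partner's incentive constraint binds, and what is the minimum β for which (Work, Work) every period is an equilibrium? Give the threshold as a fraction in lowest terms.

For Ana: deviation gain 18−17 = 1, per-period punishment loss 17−7 = 10. IC gives β ≥ 1/11.
For Kai: gain 12, loss 13 per period, so β ≥ 12/25.
The tighter constraint is Kai's, so cooperation needs β ≥ 12/25.

Kai; β ≥ 12/25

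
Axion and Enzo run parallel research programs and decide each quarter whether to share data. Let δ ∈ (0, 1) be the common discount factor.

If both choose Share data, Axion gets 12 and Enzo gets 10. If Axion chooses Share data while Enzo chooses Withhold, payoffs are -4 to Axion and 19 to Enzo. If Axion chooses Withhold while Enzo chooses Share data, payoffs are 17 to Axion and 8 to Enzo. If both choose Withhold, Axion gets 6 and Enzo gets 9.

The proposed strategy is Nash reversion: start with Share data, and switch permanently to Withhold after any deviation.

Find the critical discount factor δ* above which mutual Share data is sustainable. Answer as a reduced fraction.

9/10

Axion: cooperation gives 12 each period; deviation gives 17 once then 6 forever.
  12/(1−δ) ≥ 17 + 6δ/(1−δ) ⇒ δ ≥ 5/11.
Enzo: cooperation gives 10 each period; deviation gives 19 once then 9 forever.
  δ ≥ 9/10.
Both must hold, so the binding constraint is Enzo's: δ ≥ 9/10.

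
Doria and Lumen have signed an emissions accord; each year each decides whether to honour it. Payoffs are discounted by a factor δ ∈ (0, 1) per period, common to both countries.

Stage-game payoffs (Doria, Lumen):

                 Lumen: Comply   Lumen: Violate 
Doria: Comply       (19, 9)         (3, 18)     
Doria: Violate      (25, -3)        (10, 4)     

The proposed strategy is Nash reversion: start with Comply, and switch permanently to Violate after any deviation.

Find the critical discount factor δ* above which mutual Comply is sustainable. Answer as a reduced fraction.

9/14

Doria: cooperation gives 19 each period; deviation gives 25 once then 10 forever.
  19/(1−δ) ≥ 25 + 10δ/(1−δ) ⇒ δ ≥ 6/15 = 2/5.
Lumen: cooperation gives 9 each period; deviation gives 18 once then 4 forever.
  δ ≥ 9/14.
Both must hold, so the binding constraint is Lumen's: δ ≥ 9/14.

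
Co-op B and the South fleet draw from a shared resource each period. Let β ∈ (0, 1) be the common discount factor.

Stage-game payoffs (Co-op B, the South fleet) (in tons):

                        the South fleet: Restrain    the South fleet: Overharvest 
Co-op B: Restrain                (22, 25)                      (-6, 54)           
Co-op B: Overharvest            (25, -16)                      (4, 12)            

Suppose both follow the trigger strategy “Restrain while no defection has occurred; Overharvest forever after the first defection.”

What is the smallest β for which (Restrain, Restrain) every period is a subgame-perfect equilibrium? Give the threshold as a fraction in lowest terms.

For Co-op B: deviation gain 25−22 = 3, per-period punishment loss 22−4 = 18. IC gives β ≥ 3/21 = 1/7.
For the South fleet: gain 29, loss 13 per period, so β ≥ 29/42.
The tighter constraint is the South fleet's, so cooperation needs β ≥ 29/42.

29/42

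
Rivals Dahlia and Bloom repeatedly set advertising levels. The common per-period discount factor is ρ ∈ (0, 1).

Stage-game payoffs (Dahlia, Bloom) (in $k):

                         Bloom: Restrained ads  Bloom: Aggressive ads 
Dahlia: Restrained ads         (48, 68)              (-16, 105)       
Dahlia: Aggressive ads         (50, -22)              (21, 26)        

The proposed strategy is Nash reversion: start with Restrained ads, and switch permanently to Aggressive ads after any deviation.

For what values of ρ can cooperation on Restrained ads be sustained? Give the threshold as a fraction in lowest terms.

37/79

Dahlia's threshold: (50−48)/(50−21) = 2/29.
Bloom's threshold: (105−68)/(105−26) = 37/79.
2/29 < 37/79, so Bloom binds and ρ* = 37/79.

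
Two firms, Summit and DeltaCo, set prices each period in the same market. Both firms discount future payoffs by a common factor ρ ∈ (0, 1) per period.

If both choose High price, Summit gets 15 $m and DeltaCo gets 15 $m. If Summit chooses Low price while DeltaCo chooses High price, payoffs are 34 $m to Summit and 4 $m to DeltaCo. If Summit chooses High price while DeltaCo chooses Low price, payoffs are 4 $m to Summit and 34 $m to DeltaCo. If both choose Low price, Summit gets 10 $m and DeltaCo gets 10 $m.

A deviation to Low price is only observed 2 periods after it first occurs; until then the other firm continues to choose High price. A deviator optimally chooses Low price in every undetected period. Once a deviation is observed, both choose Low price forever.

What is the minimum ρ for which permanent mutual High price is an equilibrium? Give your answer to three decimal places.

0.890

Deviating for the 2 undetected periods gains 34−15 = 19 per period over cooperation, then loses 15−10 = 5 per period forever once punishment starts.
Gain: 19(1 + ρ + … + ρ^1); loss: 5·ρ^2/(1−ρ).
No profitable deviation ⇔ 19(1−ρ^2) ≤ 5·ρ^2, i.e. ρ^2 ≥ 19/(19+5) = 19/24.
Hence ρ ≥ (19/24)^(1/2) ≈ 0.890.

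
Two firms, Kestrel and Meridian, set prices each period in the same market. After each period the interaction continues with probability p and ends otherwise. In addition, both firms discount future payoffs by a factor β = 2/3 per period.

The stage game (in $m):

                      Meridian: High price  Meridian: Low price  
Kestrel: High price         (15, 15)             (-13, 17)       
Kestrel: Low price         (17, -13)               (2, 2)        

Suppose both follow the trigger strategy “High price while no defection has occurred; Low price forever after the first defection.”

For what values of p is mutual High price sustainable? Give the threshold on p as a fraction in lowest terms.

Expected continuation weight on next period's payoff is β·p = 2/3·p, which plays the role of the discount factor.
Cooperation requires 2/3·p ≥ (17−15)/(17−2) = 2/15, hence p ≥ 1/5.

1/5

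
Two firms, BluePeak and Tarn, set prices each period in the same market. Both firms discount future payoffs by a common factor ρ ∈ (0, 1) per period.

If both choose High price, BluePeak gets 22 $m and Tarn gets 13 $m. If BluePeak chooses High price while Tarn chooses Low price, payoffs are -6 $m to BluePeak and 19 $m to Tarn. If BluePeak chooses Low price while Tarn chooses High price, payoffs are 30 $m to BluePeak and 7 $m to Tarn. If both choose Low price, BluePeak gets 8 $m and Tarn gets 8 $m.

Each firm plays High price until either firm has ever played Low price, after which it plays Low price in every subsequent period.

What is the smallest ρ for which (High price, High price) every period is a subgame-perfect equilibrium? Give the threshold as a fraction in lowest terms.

For BluePeak: deviation gain 30−22 = 8, per-period punishment loss 22−8 = 14. IC gives ρ ≥ 8/22 = 4/11.
For Tarn: gain 6, loss 5 per period, so ρ ≥ 6/11.
The tighter constraint is Tarn's, so cooperation needs ρ ≥ 6/11.

6/11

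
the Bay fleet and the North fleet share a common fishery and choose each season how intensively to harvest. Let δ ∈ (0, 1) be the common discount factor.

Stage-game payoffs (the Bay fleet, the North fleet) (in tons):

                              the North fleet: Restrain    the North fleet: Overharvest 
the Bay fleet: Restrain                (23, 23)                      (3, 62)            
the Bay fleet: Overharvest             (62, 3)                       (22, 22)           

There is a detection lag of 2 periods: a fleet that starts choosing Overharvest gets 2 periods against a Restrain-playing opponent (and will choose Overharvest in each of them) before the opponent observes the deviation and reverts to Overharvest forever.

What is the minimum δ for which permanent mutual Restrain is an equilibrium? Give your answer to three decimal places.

A deviator earns 62 for 2 periods, then 22 forever; cooperating earns 23 forever. Multiplying the IC by (1−δ):
23 ≥ 62(1−δ^2) + 22δ^2, so 40·δ^2 ≥ 39 and δ^2 ≥ 39/40.
δ ≥ (39/40)^(1/2) ≈ 0.987.

0.987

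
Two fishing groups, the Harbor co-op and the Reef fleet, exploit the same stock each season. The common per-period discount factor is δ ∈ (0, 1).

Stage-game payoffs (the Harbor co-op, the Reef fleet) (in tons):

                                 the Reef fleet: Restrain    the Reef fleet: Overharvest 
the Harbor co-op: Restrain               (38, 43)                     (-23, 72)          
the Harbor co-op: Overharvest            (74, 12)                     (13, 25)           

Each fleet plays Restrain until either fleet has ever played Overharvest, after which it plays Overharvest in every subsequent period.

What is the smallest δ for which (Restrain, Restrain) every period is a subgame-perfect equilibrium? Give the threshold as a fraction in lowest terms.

29/47

the Harbor co-op: cooperation gives 38 each period; deviation gives 74 once then 13 forever.
  38/(1−δ) ≥ 74 + 13δ/(1−δ) ⇒ δ ≥ 36/61.
the Reef fleet: cooperation gives 43 each period; deviation gives 72 once then 25 forever.
  δ ≥ 29/47.
Both must hold, so the binding constraint is the Reef fleet's: δ ≥ 29/47.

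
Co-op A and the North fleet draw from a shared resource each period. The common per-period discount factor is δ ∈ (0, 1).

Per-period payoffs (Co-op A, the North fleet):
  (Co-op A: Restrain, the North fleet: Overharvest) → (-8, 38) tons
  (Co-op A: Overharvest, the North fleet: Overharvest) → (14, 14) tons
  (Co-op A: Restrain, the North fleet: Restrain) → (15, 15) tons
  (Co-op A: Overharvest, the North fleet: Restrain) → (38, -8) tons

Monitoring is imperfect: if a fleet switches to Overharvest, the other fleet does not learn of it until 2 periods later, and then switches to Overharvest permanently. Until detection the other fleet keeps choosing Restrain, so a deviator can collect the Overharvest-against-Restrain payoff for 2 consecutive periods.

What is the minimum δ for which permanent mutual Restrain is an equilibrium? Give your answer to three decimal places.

A deviator earns 38 for 2 periods, then 14 forever; cooperating earns 15 forever. Multiplying the IC by (1−δ):
15 ≥ 38(1−δ^2) + 14δ^2, so 24·δ^2 ≥ 23 and δ^2 ≥ 23/24.
δ ≥ (23/24)^(1/2) ≈ 0.979.

0.979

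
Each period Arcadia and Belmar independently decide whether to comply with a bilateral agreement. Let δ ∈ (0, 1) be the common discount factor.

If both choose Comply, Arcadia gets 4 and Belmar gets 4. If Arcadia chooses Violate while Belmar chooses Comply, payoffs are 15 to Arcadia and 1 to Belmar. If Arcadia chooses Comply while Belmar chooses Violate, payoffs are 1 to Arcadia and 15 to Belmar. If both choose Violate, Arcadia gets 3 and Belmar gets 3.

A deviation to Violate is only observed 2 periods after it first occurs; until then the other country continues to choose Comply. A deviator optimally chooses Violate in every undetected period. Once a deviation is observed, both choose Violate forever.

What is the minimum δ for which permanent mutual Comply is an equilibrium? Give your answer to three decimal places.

0.957

Deviating for the 2 undetected periods gains 15−4 = 11 per period over cooperation, then loses 4−3 = 1 per period forever once punishment starts.
Gain: 11(1 + δ + … + δ^1); loss: 1·δ^2/(1−δ).
No profitable deviation ⇔ 11(1−δ^2) ≤ 1·δ^2, i.e. δ^2 ≥ 11/(11+1) = 11/12.
Hence δ ≥ (11/12)^(1/2) ≈ 0.957.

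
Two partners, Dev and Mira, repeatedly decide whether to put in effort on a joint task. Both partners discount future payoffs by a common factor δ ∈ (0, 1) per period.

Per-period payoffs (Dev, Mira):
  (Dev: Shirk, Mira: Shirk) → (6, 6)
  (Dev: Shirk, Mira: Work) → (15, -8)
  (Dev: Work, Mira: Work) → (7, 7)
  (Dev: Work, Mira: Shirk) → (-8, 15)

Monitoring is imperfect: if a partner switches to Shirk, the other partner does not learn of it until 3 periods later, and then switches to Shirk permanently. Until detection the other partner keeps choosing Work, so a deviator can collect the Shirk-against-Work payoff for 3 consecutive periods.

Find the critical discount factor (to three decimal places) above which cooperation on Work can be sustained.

0.961

Deviating for the 3 undetected periods gains 15−7 = 8 per period over cooperation, then loses 7−6 = 1 per period forever once punishment starts.
Gain: 8(1 + δ + … + δ^2); loss: 1·δ^3/(1−δ).
No profitable deviation ⇔ 8(1−δ^3) ≤ 1·δ^3, i.e. δ^3 ≥ 8/(8+1) = 8/9.
Hence δ ≥ (8/9)^(1/3) ≈ 0.961.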